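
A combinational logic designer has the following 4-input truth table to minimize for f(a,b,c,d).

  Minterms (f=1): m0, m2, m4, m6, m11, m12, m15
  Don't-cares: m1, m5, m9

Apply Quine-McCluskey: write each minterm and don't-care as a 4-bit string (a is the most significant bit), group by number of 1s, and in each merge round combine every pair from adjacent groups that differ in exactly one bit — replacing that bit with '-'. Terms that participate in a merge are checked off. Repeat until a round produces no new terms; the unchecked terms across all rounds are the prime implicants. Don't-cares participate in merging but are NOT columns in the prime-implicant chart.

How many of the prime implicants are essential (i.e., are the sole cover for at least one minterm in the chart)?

[col 0] 0000*, 0001*, 0010*, 0100*, 0101*, 0110*, 1001*, 1011*, 1100*, 1111*
[col 1] -001, -100, 0-00*, 0-01*, 0-10*, 00-0*, 000-*, 01-0*, 010-*, 1-11, 10-1
[col 2] 0--0, 0-0-
Prime implicants: -001, -100, 0--0, 0-0-, 1-11, 10-1
PI chart (minterm → PIs covering it):
  0 | 0--0,0-0-
  2 | 0--0  (sole → essential)
  4 | -100,0--0,0-0-
  6 | 0--0  (sole → essential)
  11 | 1-11,10-1
  12 | -100  (sole → essential)
  15 | 1-11  (sole → essential)
Essential prime implicants: -100, 0--0, 1-11

3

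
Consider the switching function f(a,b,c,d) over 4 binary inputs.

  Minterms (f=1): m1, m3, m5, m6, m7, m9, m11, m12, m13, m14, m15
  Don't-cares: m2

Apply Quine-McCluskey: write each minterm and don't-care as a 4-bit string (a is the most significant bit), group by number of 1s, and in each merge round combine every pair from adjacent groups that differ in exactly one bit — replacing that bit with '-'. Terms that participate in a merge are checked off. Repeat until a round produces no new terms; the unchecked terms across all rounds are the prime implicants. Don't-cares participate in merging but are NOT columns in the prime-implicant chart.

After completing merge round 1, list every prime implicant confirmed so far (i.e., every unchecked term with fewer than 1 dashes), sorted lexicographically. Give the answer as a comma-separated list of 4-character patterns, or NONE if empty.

Round 0: 0001✓ 0010✓ 0011✓ 0101✓ 0110✓ 0111✓ 1001✓ 1011✓ 1100✓ 1101✓ 1110✓ 1111✓
Round 1: -001✓ -011✓ -101✓ -110✓ -111✓ 0-01✓ 0-10✓ 0-11✓ 00-1✓ 001-✓ 01-1✓ 011-✓ 1-01✓ 1-11✓ 10-1✓ 11-0✓ 11-1✓ 110-✓ 111-✓
Round 2: --01✓ --11✓ -0-1✓ -1-1✓ -11- 0--1✓ 0-1- 1--1✓ 11--
Round 3: ---1
PIs = {---1, -11-, 0-1-, 11--}

NONE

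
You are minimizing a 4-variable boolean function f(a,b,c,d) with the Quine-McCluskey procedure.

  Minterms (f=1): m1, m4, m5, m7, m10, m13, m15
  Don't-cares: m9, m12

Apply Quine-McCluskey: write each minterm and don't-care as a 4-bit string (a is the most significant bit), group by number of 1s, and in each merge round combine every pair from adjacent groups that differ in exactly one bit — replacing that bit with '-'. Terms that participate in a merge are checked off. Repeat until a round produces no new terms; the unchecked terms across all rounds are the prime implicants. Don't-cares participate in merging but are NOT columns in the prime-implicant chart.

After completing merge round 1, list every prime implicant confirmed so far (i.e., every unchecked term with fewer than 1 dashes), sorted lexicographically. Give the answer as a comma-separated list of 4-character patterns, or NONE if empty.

1010

[col 0] 0001*, 0100*, 0101*, 0111*, 1001*, 1010, 1100*, 1101*, 1111*
[col 1] -001*, -100*, -101*, -111*, 0-01*, 01-1*, 010-*, 1-01*, 11-1*, 110-*
[col 2] --01, -1-1, -10-
Prime implicants: --01, -1-1, -10-, 1010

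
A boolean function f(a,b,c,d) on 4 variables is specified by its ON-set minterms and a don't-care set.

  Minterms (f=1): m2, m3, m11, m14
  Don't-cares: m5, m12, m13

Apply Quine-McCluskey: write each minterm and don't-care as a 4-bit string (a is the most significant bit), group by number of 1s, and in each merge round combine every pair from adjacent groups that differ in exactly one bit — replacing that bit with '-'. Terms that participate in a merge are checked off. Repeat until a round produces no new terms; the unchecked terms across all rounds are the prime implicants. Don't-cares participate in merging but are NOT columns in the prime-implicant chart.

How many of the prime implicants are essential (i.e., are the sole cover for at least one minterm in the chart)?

[col 0] 0010*, 0011*, 0101*, 1011*, 1100*, 1101*, 1110*
[col 1] -011, -101, 001-, 11-0, 110-
Prime implicants: -011, -101, 001-, 11-0, 110-
PI chart (minterm → PIs covering it):
  2 | 001-  (sole → essential)
  3 | -011,001-
  11 | -011  (sole → essential)
  14 | 11-0  (sole → essential)
Essential prime implicants: -011, 001-, 11-0

3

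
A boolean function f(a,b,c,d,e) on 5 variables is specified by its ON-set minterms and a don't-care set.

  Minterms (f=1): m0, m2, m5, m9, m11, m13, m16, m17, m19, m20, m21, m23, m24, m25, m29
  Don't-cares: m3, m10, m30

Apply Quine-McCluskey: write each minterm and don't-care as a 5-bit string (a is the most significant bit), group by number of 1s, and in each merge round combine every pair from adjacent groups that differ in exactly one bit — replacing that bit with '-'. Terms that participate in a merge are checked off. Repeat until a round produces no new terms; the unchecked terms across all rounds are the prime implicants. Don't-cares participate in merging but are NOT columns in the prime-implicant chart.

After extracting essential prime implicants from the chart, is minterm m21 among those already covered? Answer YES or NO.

YES

Round 0: 00000✓ 00010✓ 00011✓ 00101✓ 01001✓ 01010✓ 01011✓ 01101✓ 10000✓ 10001✓ 10011✓ 10100✓ 10101✓ 10111✓ 11000✓ 11001✓ 11101✓ 11110
Round 1: -0000 -0011 -0101✓ -1001✓ -1101✓ 0-010✓ 0-011✓ 0-101✓ 000-0 0001-✓ 01-01✓ 010-1 0101-✓ 1-000✓ 1-001✓ 1-101✓ 10-00✓ 10-01✓ 10-11✓ 100-1✓ 1000-✓ 101-1✓ 1010-✓ 11-01✓ 1100-✓
Round 2: --101 -1-01 0-01- 1--01 1-00- 10--1 10-0-
PIs = {--101, -0000, -0011, -1-01, 0-01-, 000-0, 010-1, 1--01, 1-00-, 10--1, 10-0-, 11110}
Coverage chart:
  m0: -0000,000-0
  m2: 0-01-,000-0
  m5: --101 ←essential
  m9: -1-01,010-1
  m11: 0-01-,010-1
  m13: --101,-1-01
  m16: -0000,1-00-,10-0-
  m17: 1--01,1-00-,10--1,10-0-
  m19: -0011,10--1
  m20: 10-0- ←essential
  m21: --101,1--01,10--1,10-0-
  m23: 10--1 ←essential
  m24: 1-00- ←essential
  m25: -1-01,1--01,1-00-
  m29: --101,-1-01,1--01
Essential: --101, 1-00-, 10--1, 10-0-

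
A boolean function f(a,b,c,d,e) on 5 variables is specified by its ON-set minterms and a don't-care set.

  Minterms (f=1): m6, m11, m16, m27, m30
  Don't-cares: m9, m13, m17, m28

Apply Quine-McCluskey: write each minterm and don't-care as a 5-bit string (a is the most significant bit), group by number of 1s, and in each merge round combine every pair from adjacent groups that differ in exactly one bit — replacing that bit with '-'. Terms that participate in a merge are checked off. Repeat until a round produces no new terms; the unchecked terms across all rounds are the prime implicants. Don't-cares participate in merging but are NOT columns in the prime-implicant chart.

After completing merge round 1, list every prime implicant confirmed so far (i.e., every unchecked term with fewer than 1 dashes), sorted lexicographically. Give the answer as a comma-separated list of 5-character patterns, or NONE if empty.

00110

size-2^0 implicants → 00110  01001(✓)  01011(✓)  01101(✓)  10000(✓)  10001(✓)  11011(✓)  11100(✓)  11110(✓)
size-2^1 implicants → -1011  01-01  010-1  1000-  111-0
Unchecked terms (primes): -1011, 00110, 01-01, 010-1, 1000-, 111-0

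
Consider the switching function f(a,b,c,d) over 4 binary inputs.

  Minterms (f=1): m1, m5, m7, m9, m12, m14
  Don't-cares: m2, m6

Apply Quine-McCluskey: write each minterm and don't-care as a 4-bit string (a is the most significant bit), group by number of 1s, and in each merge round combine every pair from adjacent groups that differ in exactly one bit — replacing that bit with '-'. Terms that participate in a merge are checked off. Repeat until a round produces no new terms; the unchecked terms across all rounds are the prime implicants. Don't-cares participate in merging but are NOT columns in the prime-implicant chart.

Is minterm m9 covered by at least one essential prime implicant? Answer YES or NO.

size-2^0 implicants → 0001(✓)  0010(✓)  0101(✓)  0110(✓)  0111(✓)  1001(✓)  1100(✓)  1110(✓)
size-2^1 implicants → -001  -110  0-01  0-10  01-1  011-  11-0
Unchecked terms (primes): -001, -110, 0-01, 0-10, 01-1, 011-, 11-0
Minterm coverage:
  m1 ⊆ -001,0-01
  m5 ⊆ 0-01,01-1
  m7 ⊆ 01-1,011-
  m9 ⊆ -001 [E]
  m12 ⊆ 11-0 [E]
  m14 ⊆ -110,11-0
E = {-001, 11-0}

YES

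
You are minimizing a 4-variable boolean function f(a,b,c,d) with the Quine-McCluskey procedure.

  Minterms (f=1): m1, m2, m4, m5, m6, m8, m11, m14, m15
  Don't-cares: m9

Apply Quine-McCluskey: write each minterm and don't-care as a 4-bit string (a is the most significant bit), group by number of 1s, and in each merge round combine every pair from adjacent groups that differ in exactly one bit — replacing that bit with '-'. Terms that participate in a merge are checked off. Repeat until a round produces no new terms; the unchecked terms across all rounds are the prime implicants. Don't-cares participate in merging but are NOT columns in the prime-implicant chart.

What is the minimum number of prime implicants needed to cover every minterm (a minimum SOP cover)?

6

[col 0] 0001*, 0010*, 0100*, 0101*, 0110*, 1000*, 1001*, 1011*, 1110*, 1111*
[col 1] -001, -110, 0-01, 0-10, 01-0, 010-, 1-11, 10-1, 100-, 111-
Prime implicants: -001, -110, 0-01, 0-10, 01-0, 010-, 1-11, 10-1, 100-, 111-
PI chart (minterm → PIs covering it):
  1 | -001,0-01
  2 | 0-10  (sole → essential)
  4 | 01-0,010-
  5 | 0-01,010-
  6 | -110,0-10,01-0
  8 | 100-  (sole → essential)
  11 | 1-11,10-1
  14 | -110,111-
  15 | 1-11,111-
Essential prime implicants: 0-10, 100-
Petrick residual → -001, -110, 010-, 1-11
Minimum SOP uses 6 PIs: b'c'd + bcd' + a'cd' + a'bc' + acd + ab'c'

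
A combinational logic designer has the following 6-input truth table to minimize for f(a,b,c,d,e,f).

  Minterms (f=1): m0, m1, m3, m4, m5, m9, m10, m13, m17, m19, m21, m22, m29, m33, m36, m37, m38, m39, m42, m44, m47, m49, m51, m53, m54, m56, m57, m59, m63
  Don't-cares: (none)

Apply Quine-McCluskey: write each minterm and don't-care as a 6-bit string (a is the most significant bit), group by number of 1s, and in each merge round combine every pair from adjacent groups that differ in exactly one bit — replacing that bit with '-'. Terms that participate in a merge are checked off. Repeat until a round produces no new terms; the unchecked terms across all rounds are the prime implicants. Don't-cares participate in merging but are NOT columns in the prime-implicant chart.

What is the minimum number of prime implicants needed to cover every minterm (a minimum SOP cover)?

12

[col 0] 000000*, 000001*, 000011*, 000100*, 000101*, 001001*, 001010*, 001101*, 010001*, 010011*, 010101*, 010110*, 011101*, 100001*, 100100*, 100101*, 100110*, 100111*, 101010*, 101100*, 101111*, 110001*, 110011*, 110101*, 110110*, 111000*, 111001*, 111011*, 111111*
[col 1] -00001*, -00100*, -00101*, -01010, -10001*, -10011*, -10101*, -10110, 0-0001*, 0-0011*, 0-0101*, 0-1101*, 00-001*, 00-101*, 000-00*, 000-01*, 0000-1*, 00000-*, 00010-*, 001-01*, 01-101*, 010-01*, 0100-1*, 1-0001*, 1-0101*, 1-0110, 1-1111, 10-100, 10-111, 100-01*, 1001-0*, 1001-1*, 10010-*, 10011-*, 11-001*, 11-011*, 110-01*, 1100-1*, 111-11, 1110-1*, 11100-
[col 2] --0001*, --0101*, -00-01*, -0010-, -10-01*, -100-1, 0--101, 0-0-01*, 0-00-1, 00--01, 000-0-, 1-0-01*, 1001--, 11-0-1
[col 3] --0-01
Prime implicants: --0-01, -0010-, -01010, -100-1, -10110, 0--101, 0-00-1, 00--01, 000-0-, 1-0110, 1-1111, 10-100, 10-111, 1001--, 11-0-1, 111-11, 11100-
PI chart (minterm → PIs covering it):
  0 | 000-0-  (sole → essential)
  1 | --0-01,0-00-1,00--01,000-0-
  3 | 0-00-1  (sole → essential)
  4 | -0010-,000-0-
  5 | --0-01,-0010-,0--101,00--01,000-0-
  9 | 00--01  (sole → essential)
  10 | -01010  (sole → essential)
  13 | 0--101,00--01
  17 | --0-01,-100-1,0-00-1
  19 | -100-1,0-00-1
  21 | --0-01,0--101
  22 | -10110  (sole → essential)
  29 | 0--101  (sole → essential)
  33 | --0-01  (sole → essential)
  36 | -0010-,10-100,1001--
  37 | --0-01,-0010-,1001--
  38 | 1-0110,1001--
  39 | 10-111,1001--
  42 | -01010  (sole → essential)
  44 | 10-100  (sole → essential)
  47 | 1-1111,10-111
  49 | --0-01,-100-1,11-0-1
  51 | -100-1,11-0-1
  53 | --0-01  (sole → essential)
  54 | -10110,1-0110
  56 | 11100-  (sole → essential)
  57 | 11-0-1,11100-
  59 | 11-0-1,111-11
  63 | 1-1111,111-11
Essential prime implicants: --0-01, -01010, -10110, 0--101, 0-00-1, 00--01, 000-0-, 10-100, 11100-
Petrick residual → 1-1111, 1001--, 11-0-1
Minimum SOP uses 12 PIs: c'e'f + b'cd'ef' + bc'def' + a'de'f + a'c'd'f + a'b'e'f + a'b'c'e' + acdef + ab'de'f' + ab'c'd + abd'f + abcd'e'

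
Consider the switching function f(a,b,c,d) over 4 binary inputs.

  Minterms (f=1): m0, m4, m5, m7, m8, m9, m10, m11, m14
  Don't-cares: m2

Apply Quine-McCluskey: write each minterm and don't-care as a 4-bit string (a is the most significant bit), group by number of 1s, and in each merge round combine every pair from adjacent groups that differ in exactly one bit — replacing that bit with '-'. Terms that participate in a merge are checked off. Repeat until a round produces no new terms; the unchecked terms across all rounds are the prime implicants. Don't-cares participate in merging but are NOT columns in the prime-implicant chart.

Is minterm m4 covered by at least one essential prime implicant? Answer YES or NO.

[col 0] 0000*, 0010*, 0100*, 0101*, 0111*, 1000*, 1001*, 1010*, 1011*, 1110*
[col 1] -000*, -010*, 0-00, 00-0*, 01-1, 010-, 1-10, 10-0*, 10-1*, 100-*, 101-*
[col 2] -0-0, 10--
Prime implicants: -0-0, 0-00, 01-1, 010-, 1-10, 10--
PI chart (minterm → PIs covering it):
  0 | -0-0,0-00
  4 | 0-00,010-
  5 | 01-1,010-
  7 | 01-1  (sole → essential)
  8 | -0-0,10--
  9 | 10--  (sole → essential)
  10 | -0-0,1-10,10--
  11 | 10--  (sole → essential)
  14 | 1-10  (sole → essential)
Essential prime implicants: 01-1, 1-10, 10--

NO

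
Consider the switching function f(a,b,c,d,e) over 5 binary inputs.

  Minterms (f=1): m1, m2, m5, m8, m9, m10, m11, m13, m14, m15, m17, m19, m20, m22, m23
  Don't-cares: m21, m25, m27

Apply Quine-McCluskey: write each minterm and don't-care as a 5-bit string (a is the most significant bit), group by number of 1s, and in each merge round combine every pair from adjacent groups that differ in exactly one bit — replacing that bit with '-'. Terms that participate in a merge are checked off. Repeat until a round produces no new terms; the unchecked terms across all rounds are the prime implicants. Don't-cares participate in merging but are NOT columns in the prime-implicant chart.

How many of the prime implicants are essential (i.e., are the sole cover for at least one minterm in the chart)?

4

size-2^0 implicants → 00001(✓)  00010(✓)  00101(✓)  01000(✓)  01001(✓)  01010(✓)  01011(✓)  01101(✓)  01110(✓)  01111(✓)  10001(✓)  10011(✓)  10100(✓)  10101(✓)  10110(✓)  10111(✓)  11001(✓)  11011(✓)
size-2^1 implicants → -0001(✓)  -0101(✓)  -1001(✓)  -1011(✓)  0-001(✓)  0-010  0-101(✓)  00-01(✓)  01-01(✓)  01-10(✓)  01-11(✓)  010-0(✓)  010-1(✓)  0100-(✓)  0101-(✓)  011-1(✓)  0111-(✓)  1-001(✓)  1-011(✓)  10-01(✓)  10-11(✓)  100-1(✓)  101-0(✓)  101-1(✓)  1010-(✓)  1011-(✓)  110-1(✓)
size-2^2 implicants → --001  -0-01  -10-1  0--01  01--1  01-1-  010--  1-0-1  10--1  101--
Unchecked terms (primes): --001, -0-01, -10-1, 0--01, 0-010, 01--1, 01-1-, 010--, 1-0-1, 10--1, 101--
Minterm coverage:
  m1 ⊆ --001,-0-01,0--01
  m2 ⊆ 0-010 [E]
  m5 ⊆ -0-01,0--01
  m8 ⊆ 010-- [E]
  m9 ⊆ --001,-10-1,0--01,01--1,010--
  m10 ⊆ 0-010,01-1-,010--
  m11 ⊆ -10-1,01--1,01-1-,010--
  m13 ⊆ 0--01,01--1
  m14 ⊆ 01-1- [E]
  m15 ⊆ 01--1,01-1-
  m17 ⊆ --001,-0-01,1-0-1,10--1
  m19 ⊆ 1-0-1,10--1
  m20 ⊆ 101-- [E]
  m22 ⊆ 101-- [E]
  m23 ⊆ 10--1,101--
E = {0-010, 01-1-, 010--, 101--}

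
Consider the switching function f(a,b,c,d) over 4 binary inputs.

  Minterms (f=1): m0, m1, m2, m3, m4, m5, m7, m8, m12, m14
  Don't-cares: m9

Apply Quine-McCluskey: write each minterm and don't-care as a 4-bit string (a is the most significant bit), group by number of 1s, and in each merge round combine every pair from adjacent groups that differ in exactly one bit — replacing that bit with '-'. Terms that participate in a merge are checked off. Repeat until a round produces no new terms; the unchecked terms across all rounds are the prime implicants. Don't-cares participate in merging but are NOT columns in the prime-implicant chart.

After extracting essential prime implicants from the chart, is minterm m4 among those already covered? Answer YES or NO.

Round 0: 0000✓ 0001✓ 0010✓ 0011✓ 0100✓ 0101✓ 0111✓ 1000✓ 1001✓ 1100✓ 1110✓
Round 1: -000✓ -001✓ -100✓ 0-00✓ 0-01✓ 0-11✓ 00-0✓ 00-1✓ 000-✓ 001-✓ 01-1✓ 010-✓ 1-00✓ 100-✓ 11-0
Round 2: --00 -00- 0--1 0-0- 00--
PIs = {--00, -00-, 0--1, 0-0-, 00--, 11-0}
Coverage chart:
  m0: --00,-00-,0-0-,00--
  m1: -00-,0--1,0-0-,00--
  m2: 00-- ←essential
  m3: 0--1,00--
  m4: --00,0-0-
  m5: 0--1,0-0-
  m7: 0--1 ←essential
  m8: --00,-00-
  m12: --00,11-0
  m14: 11-0 ←essential
Essential: 0--1, 00--, 11-0

NO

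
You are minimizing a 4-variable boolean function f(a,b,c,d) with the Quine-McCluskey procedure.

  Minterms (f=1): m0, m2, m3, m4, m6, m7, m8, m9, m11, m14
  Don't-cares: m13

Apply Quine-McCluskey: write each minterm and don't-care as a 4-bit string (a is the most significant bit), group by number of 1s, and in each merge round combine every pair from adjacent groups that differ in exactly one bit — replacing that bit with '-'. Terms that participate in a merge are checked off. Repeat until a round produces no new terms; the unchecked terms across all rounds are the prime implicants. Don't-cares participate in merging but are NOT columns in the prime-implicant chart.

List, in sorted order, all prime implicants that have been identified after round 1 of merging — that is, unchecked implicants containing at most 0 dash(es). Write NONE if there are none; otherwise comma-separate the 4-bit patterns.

NONE

size-2^0 implicants → 0000(✓)  0010(✓)  0011(✓)  0100(✓)  0110(✓)  0111(✓)  1000(✓)  1001(✓)  1011(✓)  1101(✓)  1110(✓)
size-2^1 implicants → -000  -011  -110  0-00(✓)  0-10(✓)  0-11(✓)  00-0(✓)  001-(✓)  01-0(✓)  011-(✓)  1-01  10-1  100-
size-2^2 implicants → 0--0  0-1-
Unchecked terms (primes): -000, -011, -110, 0--0, 0-1-, 1-01, 10-1, 100-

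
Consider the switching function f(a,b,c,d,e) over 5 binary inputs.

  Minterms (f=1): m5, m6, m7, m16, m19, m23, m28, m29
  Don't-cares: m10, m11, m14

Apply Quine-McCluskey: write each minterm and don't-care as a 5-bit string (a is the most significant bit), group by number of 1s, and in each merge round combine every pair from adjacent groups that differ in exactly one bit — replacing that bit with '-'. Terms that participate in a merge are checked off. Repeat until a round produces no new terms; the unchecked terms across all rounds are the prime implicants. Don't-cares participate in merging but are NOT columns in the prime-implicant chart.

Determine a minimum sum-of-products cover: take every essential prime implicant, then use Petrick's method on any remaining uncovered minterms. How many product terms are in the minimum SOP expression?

5

size-2^0 implicants → 00101(✓)  00110(✓)  00111(✓)  01010(✓)  01011(✓)  01110(✓)  10000  10011(✓)  10111(✓)  11100(✓)  11101(✓)
size-2^1 implicants → -0111  0-110  001-1  0011-  01-10  0101-  10-11  1110-
Unchecked terms (primes): -0111, 0-110, 001-1, 0011-, 01-10, 0101-, 10-11, 10000, 1110-
Minterm coverage:
  m5 ⊆ 001-1 [E]
  m6 ⊆ 0-110,0011-
  m7 ⊆ -0111,001-1,0011-
  m16 ⊆ 10000 [E]
  m19 ⊆ 10-11 [E]
  m23 ⊆ -0111,10-11
  m28 ⊆ 1110- [E]
  m29 ⊆ 1110- [E]
E = {001-1, 10-11, 10000, 1110-}
Petrick residual → 0-110
Cover = a'cde' + a'b'ce + ab'de + ab'c'd'e' + abcd'  |cover|=5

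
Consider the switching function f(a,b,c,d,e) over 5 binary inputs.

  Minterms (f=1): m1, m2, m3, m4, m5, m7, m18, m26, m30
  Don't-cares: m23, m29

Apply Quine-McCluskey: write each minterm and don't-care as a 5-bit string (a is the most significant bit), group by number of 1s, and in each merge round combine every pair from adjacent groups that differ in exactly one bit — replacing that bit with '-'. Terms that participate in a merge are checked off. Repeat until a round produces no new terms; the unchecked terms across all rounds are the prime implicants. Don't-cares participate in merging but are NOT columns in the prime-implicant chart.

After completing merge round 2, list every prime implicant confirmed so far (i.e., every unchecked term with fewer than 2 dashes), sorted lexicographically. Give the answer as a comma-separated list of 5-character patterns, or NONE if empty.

[col 0] 00001*, 00010*, 00011*, 00100*, 00101*, 00111*, 10010*, 10111*, 11010*, 11101, 11110*
[col 1] -0010, -0111, 00-01*, 00-11*, 000-1*, 0001-, 001-1*, 0010-, 1-010, 11-10
[col 2] 00--1
Prime implicants: -0010, -0111, 00--1, 0001-, 0010-, 1-010, 11-10, 11101

-0010, -0111, 0001-, 0010-, 1-010, 11-10, 11101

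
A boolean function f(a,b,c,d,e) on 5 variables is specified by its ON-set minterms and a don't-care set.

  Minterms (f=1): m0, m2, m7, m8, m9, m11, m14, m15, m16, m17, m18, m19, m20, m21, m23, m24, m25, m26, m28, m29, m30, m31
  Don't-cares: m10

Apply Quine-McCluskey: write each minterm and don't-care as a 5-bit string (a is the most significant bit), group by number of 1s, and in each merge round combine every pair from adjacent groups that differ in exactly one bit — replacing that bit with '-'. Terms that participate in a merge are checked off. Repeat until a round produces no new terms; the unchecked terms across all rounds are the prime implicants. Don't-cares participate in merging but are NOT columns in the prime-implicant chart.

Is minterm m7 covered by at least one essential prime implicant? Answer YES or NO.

YES

size-2^0 implicants → 00000(✓)  00010(✓)  00111(✓)  01000(✓)  01001(✓)  01010(✓)  01011(✓)  01110(✓)  01111(✓)  10000(✓)  10001(✓)  10010(✓)  10011(✓)  10100(✓)  10101(✓)  10111(✓)  11000(✓)  11001(✓)  11010(✓)  11100(✓)  11101(✓)  11110(✓)  11111(✓)
size-2^1 implicants → -0000(✓)  -0010(✓)  -0111(✓)  -1000(✓)  -1001(✓)  -1010(✓)  -1110(✓)  -1111(✓)  0-000(✓)  0-010(✓)  0-111(✓)  000-0(✓)  01-10(✓)  01-11(✓)  010-0(✓)  010-1(✓)  0100-(✓)  0101-(✓)  0111-(✓)  1-000(✓)  1-001(✓)  1-010(✓)  1-100(✓)  1-101(✓)  1-111(✓)  10-00(✓)  10-01(✓)  10-11(✓)  100-0(✓)  100-1(✓)  1000-(✓)  1001-(✓)  101-1(✓)  1010-(✓)  11-00(✓)  11-01(✓)  11-10(✓)  110-0(✓)  1100-(✓)  111-0(✓)  111-1(✓)  1110-(✓)  1111-(✓)
size-2^2 implicants → --000(✓)  --010(✓)  --111  -00-0(✓)  -1-10  -10-0(✓)  -100-  -111-  0-0-0(✓)  01-1-  010--  1--00(✓)  1--01(✓)  1-0-0(✓)  1-00-(✓)  1-1-1  1-10-(✓)  10--1  10-0-(✓)  100--  11--0  11-0-(✓)  111--
size-2^3 implicants → --0-0  1--0-
Unchecked terms (primes): --0-0, --111, -1-10, -100-, -111-, 01-1-, 010--, 1--0-, 1-1-1, 10--1, 100--, 11--0, 111--
Minterm coverage:
  m0 ⊆ --0-0 [E]
  m2 ⊆ --0-0 [E]
  m7 ⊆ --111 [E]
  m8 ⊆ --0-0,-100-,010--
  m9 ⊆ -100-,010--
  m11 ⊆ 01-1-,010--
  m14 ⊆ -1-10,-111-,01-1-
  m15 ⊆ --111,-111-,01-1-
  m16 ⊆ --0-0,1--0-,100--
  m17 ⊆ 1--0-,10--1,100--
  m18 ⊆ --0-0,100--
  m19 ⊆ 10--1,100--
  m20 ⊆ 1--0- [E]
  m21 ⊆ 1--0-,1-1-1,10--1
  m23 ⊆ --111,1-1-1,10--1
  m24 ⊆ --0-0,-100-,1--0-,11--0
  m25 ⊆ -100-,1--0-
  m26 ⊆ --0-0,-1-10,11--0
  m28 ⊆ 1--0-,11--0,111--
  m29 ⊆ 1--0-,1-1-1,111--
  m30 ⊆ -1-10,-111-,11--0,111--
  m31 ⊆ --111,-111-,1-1-1,111--
E = {--0-0, --111, 1--0-}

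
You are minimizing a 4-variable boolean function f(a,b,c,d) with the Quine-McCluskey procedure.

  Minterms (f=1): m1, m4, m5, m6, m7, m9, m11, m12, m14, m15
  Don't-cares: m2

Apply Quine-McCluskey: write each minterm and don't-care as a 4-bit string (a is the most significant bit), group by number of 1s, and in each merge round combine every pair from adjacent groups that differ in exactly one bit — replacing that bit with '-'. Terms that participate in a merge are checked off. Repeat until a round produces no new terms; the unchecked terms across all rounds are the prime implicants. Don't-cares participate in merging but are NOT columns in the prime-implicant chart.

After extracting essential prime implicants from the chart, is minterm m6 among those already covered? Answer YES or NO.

YES

Round 0: 0001✓ 0010✓ 0100✓ 0101✓ 0110✓ 0111✓ 1001✓ 1011✓ 1100✓ 1110✓ 1111✓
Round 1: -001 -100✓ -110✓ -111✓ 0-01 0-10 01-0✓ 01-1✓ 010-✓ 011-✓ 1-11 10-1 11-0✓ 111-✓
Round 2: -1-0 -11- 01--
PIs = {-001, -1-0, -11-, 0-01, 0-10, 01--, 1-11, 10-1}
Coverage chart:
  m1: -001,0-01
  m4: -1-0,01--
  m5: 0-01,01--
  m6: -1-0,-11-,0-10,01--
  m7: -11-,01--
  m9: -001,10-1
  m11: 1-11,10-1
  m12: -1-0 ←essential
  m14: -1-0,-11-
  m15: -11-,1-11
Essential: -1-0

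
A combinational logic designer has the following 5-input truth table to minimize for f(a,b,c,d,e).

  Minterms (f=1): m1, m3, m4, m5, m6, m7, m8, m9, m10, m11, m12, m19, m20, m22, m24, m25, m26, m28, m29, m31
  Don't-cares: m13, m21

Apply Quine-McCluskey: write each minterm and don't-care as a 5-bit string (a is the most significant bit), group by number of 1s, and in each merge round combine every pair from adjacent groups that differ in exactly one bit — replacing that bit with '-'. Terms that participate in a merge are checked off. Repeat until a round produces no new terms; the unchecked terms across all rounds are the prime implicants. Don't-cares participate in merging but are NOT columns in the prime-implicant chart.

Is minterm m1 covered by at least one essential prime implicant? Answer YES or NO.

NO

size-2^0 implicants → 00001(✓)  00011(✓)  00100(✓)  00101(✓)  00110(✓)  00111(✓)  01000(✓)  01001(✓)  01010(✓)  01011(✓)  01100(✓)  01101(✓)  10011(✓)  10100(✓)  10101(✓)  10110(✓)  11000(✓)  11001(✓)  11010(✓)  11100(✓)  11101(✓)  11111(✓)
size-2^1 implicants → -0011  -0100(✓)  -0101(✓)  -0110(✓)  -1000(✓)  -1001(✓)  -1010(✓)  -1100(✓)  -1101(✓)  0-001(✓)  0-011(✓)  0-100(✓)  0-101(✓)  00-01(✓)  00-11(✓)  000-1(✓)  001-0(✓)  001-1(✓)  0010-(✓)  0011-(✓)  01-00(✓)  01-01(✓)  010-0(✓)  010-1(✓)  0100-(✓)  0101-(✓)  0110-(✓)  1-100(✓)  1-101(✓)  101-0(✓)  1010-(✓)  11-00(✓)  11-01(✓)  110-0(✓)  1100-(✓)  111-1  1110-(✓)
size-2^2 implicants → --100(✓)  --101(✓)  -01-0  -010-(✓)  -1-00(✓)  -1-01(✓)  -10-0  -100-(✓)  -110-(✓)  0--01  0-0-1  0-10-(✓)  00--1  001--  01-0-(✓)  010--  1-10-(✓)  11-0-(✓)
size-2^3 implicants → --10-  -1-0-
Unchecked terms (primes): --10-, -0011, -01-0, -1-0-, -10-0, 0--01, 0-0-1, 00--1, 001--, 010--, 111-1
Minterm coverage:
  m1 ⊆ 0--01,0-0-1,00--1
  m3 ⊆ -0011,0-0-1,00--1
  m4 ⊆ --10-,-01-0,001--
  m5 ⊆ --10-,0--01,00--1,001--
  m6 ⊆ -01-0,001--
  m7 ⊆ 00--1,001--
  m8 ⊆ -1-0-,-10-0,010--
  m9 ⊆ -1-0-,0--01,0-0-1,010--
  m10 ⊆ -10-0,010--
  m11 ⊆ 0-0-1,010--
  m12 ⊆ --10-,-1-0-
  m19 ⊆ -0011 [E]
  m20 ⊆ --10-,-01-0
  m22 ⊆ -01-0 [E]
  m24 ⊆ -1-0-,-10-0
  m25 ⊆ -1-0- [E]
  m26 ⊆ -10-0 [E]
  m28 ⊆ --10-,-1-0-
  m29 ⊆ --10-,-1-0-,111-1
  m31 ⊆ 111-1 [E]
E = {-0011, -01-0, -1-0-, -10-0, 111-1}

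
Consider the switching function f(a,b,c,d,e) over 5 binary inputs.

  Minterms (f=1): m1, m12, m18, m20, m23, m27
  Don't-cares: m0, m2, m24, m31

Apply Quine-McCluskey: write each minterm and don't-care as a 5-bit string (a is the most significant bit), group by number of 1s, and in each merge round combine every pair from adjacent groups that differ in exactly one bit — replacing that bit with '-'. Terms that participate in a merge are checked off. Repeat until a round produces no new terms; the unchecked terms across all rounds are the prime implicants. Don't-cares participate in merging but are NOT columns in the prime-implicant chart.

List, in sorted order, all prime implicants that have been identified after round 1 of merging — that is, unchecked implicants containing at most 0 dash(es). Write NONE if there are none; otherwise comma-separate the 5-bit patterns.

Round 0: 00000✓ 00001✓ 00010✓ 01100 10010✓ 10100 10111✓ 11000 11011✓ 11111✓
Round 1: -0010 000-0 0000- 1-111 11-11
PIs = {-0010, 000-0, 0000-, 01100, 1-111, 10100, 11-11, 11000}

01100, 10100, 11000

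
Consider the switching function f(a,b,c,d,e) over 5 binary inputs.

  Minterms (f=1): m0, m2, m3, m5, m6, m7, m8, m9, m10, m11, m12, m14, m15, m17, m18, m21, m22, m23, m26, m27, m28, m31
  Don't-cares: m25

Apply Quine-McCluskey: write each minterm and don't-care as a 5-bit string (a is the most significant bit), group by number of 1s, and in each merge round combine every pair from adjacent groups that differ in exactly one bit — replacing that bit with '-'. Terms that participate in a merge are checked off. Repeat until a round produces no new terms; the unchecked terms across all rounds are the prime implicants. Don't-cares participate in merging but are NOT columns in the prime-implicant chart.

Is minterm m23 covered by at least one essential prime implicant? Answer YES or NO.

[col 0] 00000*, 00010*, 00011*, 00101*, 00110*, 00111*, 01000*, 01001*, 01010*, 01011*, 01100*, 01110*, 01111*, 10001*, 10010*, 10101*, 10110*, 10111*, 11001*, 11010*, 11011*, 11100*, 11111*
[col 1] -0010*, -0101*, -0110*, -0111*, -1001*, -1010*, -1011*, -1100, -1111*, 0-000*, 0-010*, 0-011*, 0-110*, 0-111*, 00-10*, 00-11*, 000-0*, 0001-*, 001-1*, 0011-*, 01-00*, 01-10*, 01-11*, 010-0*, 010-1*, 0100-*, 0101-*, 011-0*, 0111-*, 1-001, 1-010*, 1-111*, 10-01, 10-10*, 101-1*, 1011-*, 11-11*, 110-1*, 1101-*
[col 2] --010, --111, -0-10, -01-1, -011-, -1-11, -10-1, -101-, 0--10*, 0--11*, 0-0-0, 0-01-*, 0-11-*, 00-1-*, 01--0, 01-1-*, 010--
[col 3] 0--1-
Prime implicants: --010, --111, -0-10, -01-1, -011-, -1-11, -10-1, -101-, -1100, 0--1-, 0-0-0, 01--0, 010--, 1-001, 10-01
PI chart (minterm → PIs covering it):
  0 | 0-0-0  (sole → essential)
  2 | --010,-0-10,0--1-,0-0-0
  3 | 0--1-  (sole → essential)
  5 | -01-1  (sole → essential)
  6 | -0-10,-011-,0--1-
  7 | --111,-01-1,-011-,0--1-
  8 | 0-0-0,01--0,010--
  9 | -10-1,010--
  10 | --010,-101-,0--1-,0-0-0,01--0,010--
  11 | -1-11,-10-1,-101-,0--1-,010--
  12 | -1100,01--0
  14 | 0--1-,01--0
  15 | --111,-1-11,0--1-
  17 | 1-001,10-01
  18 | --010,-0-10
  21 | -01-1,10-01
  22 | -0-10,-011-
  23 | --111,-01-1,-011-
  26 | --010,-101-
  27 | -1-11,-10-1,-101-
  28 | -1100  (sole → essential)
  31 | --111,-1-11
Essential prime implicants: -01-1, -1100, 0--1-, 0-0-0

YES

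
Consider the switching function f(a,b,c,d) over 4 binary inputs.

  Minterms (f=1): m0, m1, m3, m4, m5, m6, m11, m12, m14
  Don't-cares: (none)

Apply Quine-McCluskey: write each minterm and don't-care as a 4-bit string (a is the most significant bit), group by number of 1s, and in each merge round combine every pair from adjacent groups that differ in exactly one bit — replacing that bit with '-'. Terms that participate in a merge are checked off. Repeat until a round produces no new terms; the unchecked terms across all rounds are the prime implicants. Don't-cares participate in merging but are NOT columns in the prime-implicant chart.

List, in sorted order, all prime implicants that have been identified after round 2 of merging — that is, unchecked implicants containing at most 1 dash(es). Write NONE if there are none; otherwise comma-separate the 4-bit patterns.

-011, 00-1

Round 0: 0000✓ 0001✓ 0011✓ 0100✓ 0101✓ 0110✓ 1011✓ 1100✓ 1110✓
Round 1: -011 -100✓ -110✓ 0-00✓ 0-01✓ 00-1 000-✓ 01-0✓ 010-✓ 11-0✓
Round 2: -1-0 0-0-
PIs = {-011, -1-0, 0-0-, 00-1}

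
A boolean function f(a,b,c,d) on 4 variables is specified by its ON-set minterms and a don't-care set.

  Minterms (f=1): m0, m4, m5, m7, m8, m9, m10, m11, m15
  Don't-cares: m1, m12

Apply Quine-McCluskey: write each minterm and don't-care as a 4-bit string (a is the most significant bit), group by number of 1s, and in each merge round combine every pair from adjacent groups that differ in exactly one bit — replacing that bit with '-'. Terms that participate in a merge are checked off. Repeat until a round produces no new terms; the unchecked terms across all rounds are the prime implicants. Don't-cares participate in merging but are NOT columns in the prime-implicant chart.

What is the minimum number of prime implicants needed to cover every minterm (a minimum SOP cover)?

Round 0: 0000✓ 0001✓ 0100✓ 0101✓ 0111✓ 1000✓ 1001✓ 1010✓ 1011✓ 1100✓ 1111✓
Round 1: -000✓ -001✓ -100✓ -111 0-00✓ 0-01✓ 000-✓ 01-1 010-✓ 1-00✓ 1-11 10-0✓ 10-1✓ 100-✓ 101-✓
Round 2: --00 -00- 0-0- 10--
PIs = {--00, -00-, -111, 0-0-, 01-1, 1-11, 10--}
Coverage chart:
  m0: --00,-00-,0-0-
  m4: --00,0-0-
  m5: 0-0-,01-1
  m7: -111,01-1
  m8: --00,-00-,10--
  m9: -00-,10--
  m10: 10-- ←essential
  m11: 1-11,10--
  m15: -111,1-11
Essential: 10--
Petrick residual → -111, 0-0-
Min cover (3 terms): bcd + a'c' + ab'

3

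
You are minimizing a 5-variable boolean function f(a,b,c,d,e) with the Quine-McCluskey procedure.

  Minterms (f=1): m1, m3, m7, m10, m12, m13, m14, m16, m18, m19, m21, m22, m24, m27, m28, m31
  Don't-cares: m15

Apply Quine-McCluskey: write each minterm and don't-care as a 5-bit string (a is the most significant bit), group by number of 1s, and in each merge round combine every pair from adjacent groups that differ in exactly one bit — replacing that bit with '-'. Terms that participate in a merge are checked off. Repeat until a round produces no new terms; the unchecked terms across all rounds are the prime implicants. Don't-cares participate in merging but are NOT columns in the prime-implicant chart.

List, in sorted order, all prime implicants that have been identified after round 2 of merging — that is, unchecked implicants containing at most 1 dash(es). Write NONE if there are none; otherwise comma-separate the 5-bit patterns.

[col 0] 00001*, 00011*, 00111*, 01010*, 01100*, 01101*, 01110*, 01111*, 10000*, 10010*, 10011*, 10101, 10110*, 11000*, 11011*, 11100*, 11111*
[col 1] -0011, -1100, -1111, 0-111, 00-11, 000-1, 01-10, 011-0*, 011-1*, 0110-*, 0111-*, 1-000, 1-011, 10-10, 100-0, 1001-, 11-00, 11-11
[col 2] 011--
Prime implicants: -0011, -1100, -1111, 0-111, 00-11, 000-1, 01-10, 011--, 1-000, 1-011, 10-10, 100-0, 1001-, 10101, 11-00, 11-11

-0011, -1100, -1111, 0-111, 00-11, 000-1, 01-10, 1-000, 1-011, 10-10, 100-0, 1001-, 10101, 11-00, 11-11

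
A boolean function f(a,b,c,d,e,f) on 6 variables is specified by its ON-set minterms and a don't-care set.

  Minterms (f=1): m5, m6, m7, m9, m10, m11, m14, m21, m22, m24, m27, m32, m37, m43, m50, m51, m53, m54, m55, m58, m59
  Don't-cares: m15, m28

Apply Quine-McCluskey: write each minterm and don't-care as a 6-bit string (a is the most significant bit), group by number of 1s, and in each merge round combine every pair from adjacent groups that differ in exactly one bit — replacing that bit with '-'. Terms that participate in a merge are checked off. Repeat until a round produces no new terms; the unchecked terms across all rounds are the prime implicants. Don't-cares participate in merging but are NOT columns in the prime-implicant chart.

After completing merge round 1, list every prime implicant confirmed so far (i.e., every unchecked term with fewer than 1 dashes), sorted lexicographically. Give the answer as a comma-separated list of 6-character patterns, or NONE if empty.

Round 0: 000101✓ 000110✓ 000111✓ 001001✓ 001010✓ 001011✓ 001110✓ 001111✓ 010101✓ 010110✓ 011000✓ 011011✓ 011100✓ 100000 100101✓ 101011✓ 110010✓ 110011✓ 110101✓ 110110✓ 110111✓ 111010✓ 111011✓
Round 1: -00101✓ -01011✓ -10101✓ -10110 -11011✓ 0-0101✓ 0-0110 0-1011✓ 00-110✓ 00-111✓ 0001-1 00011-✓ 001-10✓ 001-11✓ 0010-1 00101-✓ 00111-✓ 011-00 1-0101✓ 1-1011✓ 11-010✓ 11-011✓ 110-10✓ 110-11✓ 11001-✓ 1101-1 11011-✓ 11101-✓
Round 2: --0101 --1011 00-11- 001-1- 11-01- 110-1-
PIs = {--0101, --1011, -10110, 0-0110, 00-11-, 0001-1, 001-1-, 0010-1, 011-00, 100000, 11-01-, 110-1-, 1101-1}

100000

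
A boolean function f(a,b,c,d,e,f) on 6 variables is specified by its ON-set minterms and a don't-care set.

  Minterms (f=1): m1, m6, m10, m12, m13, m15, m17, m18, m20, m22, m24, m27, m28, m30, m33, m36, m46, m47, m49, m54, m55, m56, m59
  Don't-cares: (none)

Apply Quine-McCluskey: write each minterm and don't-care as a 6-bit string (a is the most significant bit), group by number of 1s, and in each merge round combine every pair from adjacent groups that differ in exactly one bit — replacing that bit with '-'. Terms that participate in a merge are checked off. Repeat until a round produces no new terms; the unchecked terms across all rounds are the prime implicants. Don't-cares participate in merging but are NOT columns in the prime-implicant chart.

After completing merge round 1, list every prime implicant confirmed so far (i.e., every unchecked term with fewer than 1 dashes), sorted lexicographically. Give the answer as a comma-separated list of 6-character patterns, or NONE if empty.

[col 0] 000001*, 000110*, 001010, 001100*, 001101*, 001111*, 010001*, 010010*, 010100*, 010110*, 011000*, 011011*, 011100*, 011110*, 100001*, 100100, 101110*, 101111*, 110001*, 110110*, 110111*, 111000*, 111011*
[col 1] -00001*, -01111, -10001*, -10110, -11000, -11011, 0-0001*, 0-0110, 0-1100, 0011-1, 00110-, 01-100*, 01-110*, 010-10, 0101-0*, 011-00, 0111-0*, 1-0001*, 10111-, 11011-
[col 2] --0001, 01-1-0
Prime implicants: --0001, -01111, -10110, -11000, -11011, 0-0110, 0-1100, 001010, 0011-1, 00110-, 01-1-0, 010-10, 011-00, 100100, 10111-, 11011-

001010, 100100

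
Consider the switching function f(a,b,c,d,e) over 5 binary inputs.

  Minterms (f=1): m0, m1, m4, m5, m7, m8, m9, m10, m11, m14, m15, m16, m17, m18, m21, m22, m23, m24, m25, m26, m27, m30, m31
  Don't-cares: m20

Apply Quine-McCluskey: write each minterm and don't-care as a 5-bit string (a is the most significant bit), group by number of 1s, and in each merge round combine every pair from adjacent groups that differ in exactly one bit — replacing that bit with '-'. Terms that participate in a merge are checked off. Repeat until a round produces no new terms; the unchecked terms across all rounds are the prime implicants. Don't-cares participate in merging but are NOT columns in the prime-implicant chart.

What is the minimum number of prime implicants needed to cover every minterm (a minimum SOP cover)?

[col 0] 00000*, 00001*, 00100*, 00101*, 00111*, 01000*, 01001*, 01010*, 01011*, 01110*, 01111*, 10000*, 10001*, 10010*, 10100*, 10101*, 10110*, 10111*, 11000*, 11001*, 11010*, 11011*, 11110*, 11111*
[col 1] -0000*, -0001*, -0100*, -0101*, -0111*, -1000*, -1001*, -1010*, -1011*, -1110*, -1111*, 0-000*, 0-001*, 0-111*, 00-00*, 00-01*, 0000-*, 001-1*, 0010-*, 01-10*, 01-11*, 010-0*, 010-1*, 0100-*, 0101-*, 0111-*, 1-000*, 1-001*, 1-010*, 1-110*, 1-111*, 10-00*, 10-01*, 10-10*, 100-0*, 1000-*, 101-0*, 101-1*, 1010-*, 1011-*, 11-10*, 11-11*, 110-0*, 110-1*, 1100-*, 1101-*, 1111-*
[col 2] --000*, --001*, --111, -0-00*, -0-01*, -000-*, -01-1, -010-*, -1-10*, -1-11*, -10-0*, -10-1*, -100-*, -101-*, -111-*, 0-00-*, 00-0-*, 01-1-*, 010--*, 1--10, 1-0-0, 1-00-*, 1-11-, 10--0, 10-0-*, 101--, 11-1-*, 110--*
[col 3] --00-, -0-0-, -1-1-, -10--
Prime implicants: --00-, --111, -0-0-, -01-1, -1-1-, -10--, 1--10, 1-0-0, 1-11-, 10--0, 101--
PI chart (minterm → PIs covering it):
  0 | --00-,-0-0-
  1 | --00-,-0-0-
  4 | -0-0-  (sole → essential)
  5 | -0-0-,-01-1
  7 | --111,-01-1
  8 | --00-,-10--
  9 | --00-,-10--
  10 | -1-1-,-10--
  11 | -1-1-,-10--
  14 | -1-1-  (sole → essential)
  15 | --111,-1-1-
  16 | --00-,-0-0-,1-0-0,10--0
  17 | --00-,-0-0-
  18 | 1--10,1-0-0,10--0
  21 | -0-0-,-01-1,101--
  22 | 1--10,1-11-,10--0,101--
  23 | --111,-01-1,1-11-,101--
  24 | --00-,-10--,1-0-0
  25 | --00-,-10--
  26 | -1-1-,-10--,1--10,1-0-0
  27 | -1-1-,-10--
  30 | -1-1-,1--10,1-11-
  31 | --111,-1-1-,1-11-
Essential prime implicants: -0-0-, -1-1-
Petrick residual → --00-, --111, 1--10
Minimum SOP uses 5 PIs: c'd' + cde + b'd' + bd + ade'

5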